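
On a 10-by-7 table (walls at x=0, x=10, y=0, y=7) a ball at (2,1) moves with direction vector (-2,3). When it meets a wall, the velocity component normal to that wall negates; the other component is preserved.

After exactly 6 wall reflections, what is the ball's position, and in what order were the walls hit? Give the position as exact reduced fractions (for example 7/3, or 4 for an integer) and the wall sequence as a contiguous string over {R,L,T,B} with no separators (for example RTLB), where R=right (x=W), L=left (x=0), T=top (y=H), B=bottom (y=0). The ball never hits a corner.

Final position: (4,0)
Wall sequence: LTBRTB

1. t=1 → L at (0,4); v=(2,3)
2. t=1 → T at (2,7); v=(2,-3)
3. t=7/3 → B at (20/3,0); v=(2,3)
4. t=5/3 → R at (10,5); v=(-2,3)
5. t=2/3 → T at (26/3,7); v=(-2,-3)
6. t=7/3 → B at (4,0); v=(-2,3)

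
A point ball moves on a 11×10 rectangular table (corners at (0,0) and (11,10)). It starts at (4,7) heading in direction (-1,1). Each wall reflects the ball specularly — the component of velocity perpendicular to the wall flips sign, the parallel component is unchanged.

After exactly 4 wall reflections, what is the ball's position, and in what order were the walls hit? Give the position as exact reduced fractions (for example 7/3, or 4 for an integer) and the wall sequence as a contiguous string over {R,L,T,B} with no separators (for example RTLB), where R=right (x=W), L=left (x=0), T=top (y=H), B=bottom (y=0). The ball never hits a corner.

Final position: (11,2)
Wall sequence: TLBR

1. t=3 → T at (1,10); v=(-1,-1)
2. t=1 → L at (0,9); v=(1,-1)
3. t=9 → B at (9,0); v=(1,1)
4. t=2 → R at (11,2); v=(-1,1)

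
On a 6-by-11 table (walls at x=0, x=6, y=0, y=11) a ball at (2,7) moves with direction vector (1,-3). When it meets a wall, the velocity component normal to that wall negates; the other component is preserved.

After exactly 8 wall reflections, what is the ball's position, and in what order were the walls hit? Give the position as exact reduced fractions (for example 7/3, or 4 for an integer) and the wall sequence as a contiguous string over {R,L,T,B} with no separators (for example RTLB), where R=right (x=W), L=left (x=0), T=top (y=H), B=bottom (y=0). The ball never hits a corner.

1. t=7/3 → B at (13/3,0); v=(1,3)
2. t=5/3 → R at (6,5); v=(-1,3)
3. t=2 → T at (4,11); v=(-1,-3)
4. t=11/3 → B at (1/3,0); v=(-1,3)
5. t=1/3 → L at (0,1); v=(1,3)
6. t=10/3 → T at (10/3,11); v=(1,-3)
7. t=8/3 → R at (6,3); v=(-1,-3)
8. t=1 → B at (5,0); v=(-1,3)

Final position: (5,0)
Wall sequence: BRTBLTRB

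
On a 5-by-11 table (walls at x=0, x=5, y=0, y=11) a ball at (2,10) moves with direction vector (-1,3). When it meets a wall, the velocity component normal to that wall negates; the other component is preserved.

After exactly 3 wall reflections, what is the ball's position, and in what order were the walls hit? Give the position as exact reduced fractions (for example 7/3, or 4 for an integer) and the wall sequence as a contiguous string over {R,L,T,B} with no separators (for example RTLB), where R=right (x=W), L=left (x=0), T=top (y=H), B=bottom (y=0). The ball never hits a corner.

Final position: (2,0)
Wall sequence: TLB

1. t=1/3 → T at (5/3,11); v=(-1,-3)
2. t=5/3 → L at (0,6); v=(1,-3)
3. t=2 → B at (2,0); v=(1,3)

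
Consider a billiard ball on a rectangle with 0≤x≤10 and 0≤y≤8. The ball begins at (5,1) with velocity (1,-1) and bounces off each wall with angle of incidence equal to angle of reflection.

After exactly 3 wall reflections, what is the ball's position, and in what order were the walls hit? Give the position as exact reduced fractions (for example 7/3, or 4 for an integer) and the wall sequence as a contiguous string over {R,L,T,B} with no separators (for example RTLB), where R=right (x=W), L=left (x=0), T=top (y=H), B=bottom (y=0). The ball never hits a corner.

1. t=1 → B at (6,0); v=(1,1)
2. t=4 → R at (10,4); v=(-1,1)
3. t=4 → T at (6,8); v=(-1,-1)

Final position: (6,8)
Wall sequence: BRT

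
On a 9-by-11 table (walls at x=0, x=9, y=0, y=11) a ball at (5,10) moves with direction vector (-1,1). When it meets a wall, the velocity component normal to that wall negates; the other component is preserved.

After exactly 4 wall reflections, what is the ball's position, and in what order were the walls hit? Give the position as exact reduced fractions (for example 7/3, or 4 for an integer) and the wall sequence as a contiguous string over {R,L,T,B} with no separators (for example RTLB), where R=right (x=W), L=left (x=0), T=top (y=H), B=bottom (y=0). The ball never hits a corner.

1. t=1 → T at (4,11); v=(-1,-1)
2. t=4 → L at (0,7); v=(1,-1)
3. t=7 → B at (7,0); v=(1,1)
4. t=2 → R at (9,2); v=(-1,1)

Final position: (9,2)
Wall sequence: TLBR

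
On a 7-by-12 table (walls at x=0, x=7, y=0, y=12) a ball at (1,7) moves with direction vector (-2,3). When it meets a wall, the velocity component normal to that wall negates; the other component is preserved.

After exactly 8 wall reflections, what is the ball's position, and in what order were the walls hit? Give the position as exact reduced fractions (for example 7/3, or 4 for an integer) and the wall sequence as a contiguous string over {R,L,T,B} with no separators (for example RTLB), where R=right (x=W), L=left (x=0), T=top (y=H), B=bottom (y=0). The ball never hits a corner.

Final position: (5/3,0)
Wall sequence: LTRBLTRB

1. t=1/2 → L at (0,17/2); v=(2,3)
2. t=7/6 → T at (7/3,12); v=(2,-3)
3. t=7/3 → R at (7,5); v=(-2,-3)
4. t=5/3 → B at (11/3,0); v=(-2,3)
5. t=11/6 → L at (0,11/2); v=(2,3)
6. t=13/6 → T at (13/3,12); v=(2,-3)
7. t=4/3 → R at (7,8); v=(-2,-3)
8. t=8/3 → B at (5/3,0); v=(-2,3)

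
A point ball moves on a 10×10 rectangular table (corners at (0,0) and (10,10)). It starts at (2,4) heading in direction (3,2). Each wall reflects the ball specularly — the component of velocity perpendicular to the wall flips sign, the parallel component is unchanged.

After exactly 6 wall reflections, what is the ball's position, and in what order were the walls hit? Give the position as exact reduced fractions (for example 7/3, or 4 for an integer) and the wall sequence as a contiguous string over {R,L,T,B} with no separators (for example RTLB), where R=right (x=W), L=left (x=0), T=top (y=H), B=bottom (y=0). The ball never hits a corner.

Final position: (0,28/3)
Wall sequence: RTLBRL

1. t=8/3 → R at (10,28/3); v=(-3,2)
2. t=1/3 → T at (9,10); v=(-3,-2)
3. t=3 → L at (0,4); v=(3,-2)
4. t=2 → B at (6,0); v=(3,2)
5. t=4/3 → R at (10,8/3); v=(-3,2)
6. t=10/3 → L at (0,28/3); v=(3,2)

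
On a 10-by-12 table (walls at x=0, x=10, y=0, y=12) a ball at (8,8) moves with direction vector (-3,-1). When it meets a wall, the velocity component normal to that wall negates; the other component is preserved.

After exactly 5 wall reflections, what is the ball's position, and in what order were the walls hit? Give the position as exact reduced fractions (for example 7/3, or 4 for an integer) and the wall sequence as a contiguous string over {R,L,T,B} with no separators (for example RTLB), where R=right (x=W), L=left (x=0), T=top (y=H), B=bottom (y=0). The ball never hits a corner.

Final position: (10,14/3)
Wall sequence: LRBLR

1. t=8/3 → L at (0,16/3); v=(3,-1)
2. t=10/3 → R at (10,2); v=(-3,-1)
3. t=2 → B at (4,0); v=(-3,1)
4. t=4/3 → L at (0,4/3); v=(3,1)
5. t=10/3 → R at (10,14/3); v=(-3,1)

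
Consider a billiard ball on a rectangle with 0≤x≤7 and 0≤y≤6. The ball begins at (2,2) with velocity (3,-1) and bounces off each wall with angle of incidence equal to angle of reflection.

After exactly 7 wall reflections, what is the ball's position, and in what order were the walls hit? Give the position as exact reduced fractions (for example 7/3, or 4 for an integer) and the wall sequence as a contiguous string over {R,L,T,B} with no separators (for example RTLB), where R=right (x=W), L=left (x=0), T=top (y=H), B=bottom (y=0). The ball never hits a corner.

1. t=5/3 → R at (7,1/3); v=(-3,-1)
2. t=1/3 → B at (6,0); v=(-3,1)
3. t=2 → L at (0,2); v=(3,1)
4. t=7/3 → R at (7,13/3); v=(-3,1)
5. t=5/3 → T at (2,6); v=(-3,-1)
6. t=2/3 → L at (0,16/3); v=(3,-1)
7. t=7/3 → R at (7,3); v=(-3,-1)

Final position: (7,3)
Wall sequence: RBLRTLR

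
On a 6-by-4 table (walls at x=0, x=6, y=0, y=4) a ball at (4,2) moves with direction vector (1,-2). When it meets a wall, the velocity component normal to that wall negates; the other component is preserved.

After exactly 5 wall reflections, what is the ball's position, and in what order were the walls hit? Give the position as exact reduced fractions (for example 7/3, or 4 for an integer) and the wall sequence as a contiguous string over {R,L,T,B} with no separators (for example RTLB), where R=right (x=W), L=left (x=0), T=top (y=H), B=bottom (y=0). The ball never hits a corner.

Final position: (1,4)
Wall sequence: BRTBT

1. t=1 → B at (5,0); v=(1,2)
2. t=1 → R at (6,2); v=(-1,2)
3. t=1 → T at (5,4); v=(-1,-2)
4. t=2 → B at (3,0); v=(-1,2)
5. t=2 → T at (1,4); v=(-1,-2)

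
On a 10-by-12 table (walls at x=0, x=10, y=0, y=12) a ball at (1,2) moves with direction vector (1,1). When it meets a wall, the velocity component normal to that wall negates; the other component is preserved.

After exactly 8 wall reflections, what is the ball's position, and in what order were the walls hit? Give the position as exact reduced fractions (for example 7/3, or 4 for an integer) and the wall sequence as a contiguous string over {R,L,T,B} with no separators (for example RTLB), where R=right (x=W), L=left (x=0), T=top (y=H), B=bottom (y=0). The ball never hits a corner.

Final position: (7,0)
Wall sequence: RTLBRTLB

1. t=9 → R at (10,11); v=(-1,1)
2. t=1 → T at (9,12); v=(-1,-1)
3. t=9 → L at (0,3); v=(1,-1)
4. t=3 → B at (3,0); v=(1,1)
5. t=7 → R at (10,7); v=(-1,1)
6. t=5 → T at (5,12); v=(-1,-1)
7. t=5 → L at (0,7); v=(1,-1)
8. t=7 → B at (7,0); v=(1,1)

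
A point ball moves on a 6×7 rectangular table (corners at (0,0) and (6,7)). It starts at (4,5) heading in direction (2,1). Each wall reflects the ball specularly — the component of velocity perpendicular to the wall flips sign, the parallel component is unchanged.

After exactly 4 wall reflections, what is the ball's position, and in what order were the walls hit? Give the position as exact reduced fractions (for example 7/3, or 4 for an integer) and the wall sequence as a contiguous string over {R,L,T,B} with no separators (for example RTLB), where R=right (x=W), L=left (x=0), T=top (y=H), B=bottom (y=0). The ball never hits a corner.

1. t=1 → R at (6,6); v=(-2,1)
2. t=1 → T at (4,7); v=(-2,-1)
3. t=2 → L at (0,5); v=(2,-1)
4. t=3 → R at (6,2); v=(-2,-1)

Final position: (6,2)
Wall sequence: RTLR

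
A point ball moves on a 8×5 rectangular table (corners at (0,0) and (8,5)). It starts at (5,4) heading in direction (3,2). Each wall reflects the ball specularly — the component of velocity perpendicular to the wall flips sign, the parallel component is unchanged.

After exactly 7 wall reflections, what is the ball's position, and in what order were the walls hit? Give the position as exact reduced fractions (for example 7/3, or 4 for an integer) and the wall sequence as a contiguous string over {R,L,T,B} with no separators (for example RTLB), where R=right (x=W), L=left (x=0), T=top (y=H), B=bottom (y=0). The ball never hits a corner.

1. t=1/2 → T at (13/2,5); v=(3,-2)
2. t=1/2 → R at (8,4); v=(-3,-2)
3. t=2 → B at (2,0); v=(-3,2)
4. t=2/3 → L at (0,4/3); v=(3,2)
5. t=11/6 → T at (11/2,5); v=(3,-2)
6. t=5/6 → R at (8,10/3); v=(-3,-2)
7. t=5/3 → B at (3,0); v=(-3,2)

Final position: (3,0)
Wall sequence: TRBLTRB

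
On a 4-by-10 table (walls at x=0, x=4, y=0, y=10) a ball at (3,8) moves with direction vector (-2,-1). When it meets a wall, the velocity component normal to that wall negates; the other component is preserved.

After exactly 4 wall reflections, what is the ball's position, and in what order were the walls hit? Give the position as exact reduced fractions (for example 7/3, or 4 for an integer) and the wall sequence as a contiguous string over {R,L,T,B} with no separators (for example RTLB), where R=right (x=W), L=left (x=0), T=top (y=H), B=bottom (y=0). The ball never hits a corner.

1. t=3/2 → L at (0,13/2); v=(2,-1)
2. t=2 → R at (4,9/2); v=(-2,-1)
3. t=2 → L at (0,5/2); v=(2,-1)
4. t=2 → R at (4,1/2); v=(-2,-1)

Final position: (4,1/2)
Wall sequence: LRLR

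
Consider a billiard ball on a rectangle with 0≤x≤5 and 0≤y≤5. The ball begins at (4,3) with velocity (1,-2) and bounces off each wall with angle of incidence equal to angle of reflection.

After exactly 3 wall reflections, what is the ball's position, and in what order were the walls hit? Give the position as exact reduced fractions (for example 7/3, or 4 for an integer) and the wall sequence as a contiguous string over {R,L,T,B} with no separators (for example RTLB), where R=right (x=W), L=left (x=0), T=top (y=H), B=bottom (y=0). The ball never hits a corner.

Final position: (2,5)
Wall sequence: RBT

1. t=1 → R at (5,1); v=(-1,-2)
2. t=1/2 → B at (9/2,0); v=(-1,2)
3. t=5/2 → T at (2,5); v=(-1,-2)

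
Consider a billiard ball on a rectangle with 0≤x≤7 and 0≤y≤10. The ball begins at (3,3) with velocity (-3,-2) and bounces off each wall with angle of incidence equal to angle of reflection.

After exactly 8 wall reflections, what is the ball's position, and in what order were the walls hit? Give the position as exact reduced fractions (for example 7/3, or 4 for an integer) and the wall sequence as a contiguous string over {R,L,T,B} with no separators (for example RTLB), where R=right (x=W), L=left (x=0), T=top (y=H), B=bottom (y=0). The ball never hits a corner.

1. t=1 → L at (0,1); v=(3,-2)
2. t=1/2 → B at (3/2,0); v=(3,2)
3. t=11/6 → R at (7,11/3); v=(-3,2)
4. t=7/3 → L at (0,25/3); v=(3,2)
5. t=5/6 → T at (5/2,10); v=(3,-2)
6. t=3/2 → R at (7,7); v=(-3,-2)
7. t=7/3 → L at (0,7/3); v=(3,-2)
8. t=7/6 → B at (7/2,0); v=(3,2)

Final position: (7/2,0)
Wall sequence: LBRLTRLB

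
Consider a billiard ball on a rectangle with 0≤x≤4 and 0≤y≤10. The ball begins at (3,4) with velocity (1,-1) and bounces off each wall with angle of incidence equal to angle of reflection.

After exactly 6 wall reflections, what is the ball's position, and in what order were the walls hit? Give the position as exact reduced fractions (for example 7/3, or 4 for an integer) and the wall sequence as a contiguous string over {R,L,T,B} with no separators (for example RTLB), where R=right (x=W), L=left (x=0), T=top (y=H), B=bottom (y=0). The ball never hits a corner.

1. t=1 → R at (4,3); v=(-1,-1)
2. t=3 → B at (1,0); v=(-1,1)
3. t=1 → L at (0,1); v=(1,1)
4. t=4 → R at (4,5); v=(-1,1)
5. t=4 → L at (0,9); v=(1,1)
6. t=1 → T at (1,10); v=(1,-1)

Final position: (1,10)
Wall sequence: RBLRLT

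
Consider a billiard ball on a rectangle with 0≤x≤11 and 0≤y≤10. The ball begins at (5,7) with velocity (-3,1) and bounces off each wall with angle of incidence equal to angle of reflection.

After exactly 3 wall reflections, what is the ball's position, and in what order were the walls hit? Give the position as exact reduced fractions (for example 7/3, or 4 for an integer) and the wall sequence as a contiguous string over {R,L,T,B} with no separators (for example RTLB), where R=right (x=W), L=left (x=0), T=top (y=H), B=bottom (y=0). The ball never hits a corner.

Final position: (11,23/3)
Wall sequence: LTR

1. t=5/3 → L at (0,26/3); v=(3,1)
2. t=4/3 → T at (4,10); v=(3,-1)
3. t=7/3 → R at (11,23/3); v=(-3,-1)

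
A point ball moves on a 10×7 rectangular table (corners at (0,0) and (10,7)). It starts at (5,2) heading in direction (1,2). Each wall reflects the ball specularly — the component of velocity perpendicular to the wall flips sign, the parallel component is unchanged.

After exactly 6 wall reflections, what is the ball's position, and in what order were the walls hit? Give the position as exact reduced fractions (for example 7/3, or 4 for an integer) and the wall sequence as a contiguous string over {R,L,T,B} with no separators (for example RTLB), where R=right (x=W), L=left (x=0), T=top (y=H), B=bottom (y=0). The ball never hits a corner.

1. t=5/2 → T at (15/2,7); v=(1,-2)
2. t=5/2 → R at (10,2); v=(-1,-2)
3. t=1 → B at (9,0); v=(-1,2)
4. t=7/2 → T at (11/2,7); v=(-1,-2)
5. t=7/2 → B at (2,0); v=(-1,2)
6. t=2 → L at (0,4); v=(1,2)

Final position: (0,4)
Wall sequence: TRBTBL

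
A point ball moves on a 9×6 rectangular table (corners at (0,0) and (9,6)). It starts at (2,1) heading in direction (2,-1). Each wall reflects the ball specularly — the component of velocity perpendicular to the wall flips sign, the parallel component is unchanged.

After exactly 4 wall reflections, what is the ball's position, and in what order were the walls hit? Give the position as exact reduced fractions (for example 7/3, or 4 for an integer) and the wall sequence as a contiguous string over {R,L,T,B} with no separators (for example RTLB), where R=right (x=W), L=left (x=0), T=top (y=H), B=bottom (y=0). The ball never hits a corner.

1. t=1 → B at (4,0); v=(2,1)
2. t=5/2 → R at (9,5/2); v=(-2,1)
3. t=7/2 → T at (2,6); v=(-2,-1)
4. t=1 → L at (0,5); v=(2,-1)

Final position: (0,5)
Wall sequence: BRTL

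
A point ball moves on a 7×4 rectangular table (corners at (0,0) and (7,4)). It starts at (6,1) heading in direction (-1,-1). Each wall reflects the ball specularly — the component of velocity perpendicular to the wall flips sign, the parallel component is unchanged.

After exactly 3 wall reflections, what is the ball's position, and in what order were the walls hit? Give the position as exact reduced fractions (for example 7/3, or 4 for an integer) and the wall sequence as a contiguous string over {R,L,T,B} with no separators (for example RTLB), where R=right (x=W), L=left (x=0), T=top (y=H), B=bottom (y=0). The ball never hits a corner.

Final position: (0,3)
Wall sequence: BTL

1. t=1 → B at (5,0); v=(-1,1)
2. t=4 → T at (1,4); v=(-1,-1)
3. t=1 → L at (0,3); v=(1,-1)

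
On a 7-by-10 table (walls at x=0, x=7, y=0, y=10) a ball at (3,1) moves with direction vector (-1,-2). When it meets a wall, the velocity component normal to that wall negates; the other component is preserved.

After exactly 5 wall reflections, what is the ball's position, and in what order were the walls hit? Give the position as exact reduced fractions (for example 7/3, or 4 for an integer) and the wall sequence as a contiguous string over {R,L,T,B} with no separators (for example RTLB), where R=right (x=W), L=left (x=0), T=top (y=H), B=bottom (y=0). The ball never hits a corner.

1. t=1/2 → B at (5/2,0); v=(-1,2)
2. t=5/2 → L at (0,5); v=(1,2)
3. t=5/2 → T at (5/2,10); v=(1,-2)
4. t=9/2 → R at (7,1); v=(-1,-2)
5. t=1/2 → B at (13/2,0); v=(-1,2)

Final position: (13/2,0)
Wall sequence: BLTRB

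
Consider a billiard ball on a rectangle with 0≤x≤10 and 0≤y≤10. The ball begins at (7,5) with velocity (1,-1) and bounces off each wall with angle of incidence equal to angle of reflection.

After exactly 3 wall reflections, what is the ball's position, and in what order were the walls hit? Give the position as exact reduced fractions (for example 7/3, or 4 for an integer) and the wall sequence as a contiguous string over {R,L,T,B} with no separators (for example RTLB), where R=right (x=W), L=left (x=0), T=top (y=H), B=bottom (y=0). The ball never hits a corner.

Final position: (0,8)
Wall sequence: RBL

1. t=3 → R at (10,2); v=(-1,-1)
2. t=2 → B at (8,0); v=(-1,1)
3. t=8 → L at (0,8); v=(1,1)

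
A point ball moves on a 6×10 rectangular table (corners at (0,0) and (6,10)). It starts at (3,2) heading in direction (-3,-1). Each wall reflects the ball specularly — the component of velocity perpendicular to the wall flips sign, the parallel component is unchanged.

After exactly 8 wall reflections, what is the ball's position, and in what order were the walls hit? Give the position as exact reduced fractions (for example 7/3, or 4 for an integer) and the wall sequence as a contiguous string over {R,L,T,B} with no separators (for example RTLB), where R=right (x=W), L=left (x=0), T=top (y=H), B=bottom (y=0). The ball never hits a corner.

1. t=1 → L at (0,1); v=(3,-1)
2. t=1 → B at (3,0); v=(3,1)
3. t=1 → R at (6,1); v=(-3,1)
4. t=2 → L at (0,3); v=(3,1)
5. t=2 → R at (6,5); v=(-3,1)
6. t=2 → L at (0,7); v=(3,1)
7. t=2 → R at (6,9); v=(-3,1)
8. t=1 → T at (3,10); v=(-3,-1)

Final position: (3,10)
Wall sequence: LBRLRLRT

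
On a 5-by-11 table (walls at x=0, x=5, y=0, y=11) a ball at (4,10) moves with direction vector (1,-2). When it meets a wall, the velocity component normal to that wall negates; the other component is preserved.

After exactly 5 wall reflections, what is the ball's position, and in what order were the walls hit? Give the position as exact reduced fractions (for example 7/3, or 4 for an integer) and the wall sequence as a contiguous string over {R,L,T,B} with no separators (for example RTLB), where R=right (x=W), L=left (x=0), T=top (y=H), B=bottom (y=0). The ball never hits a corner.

1. t=1 → R at (5,8); v=(-1,-2)
2. t=4 → B at (1,0); v=(-1,2)
3. t=1 → L at (0,2); v=(1,2)
4. t=9/2 → T at (9/2,11); v=(1,-2)
5. t=1/2 → R at (5,10); v=(-1,-2)

Final position: (5,10)
Wall sequence: RBLTR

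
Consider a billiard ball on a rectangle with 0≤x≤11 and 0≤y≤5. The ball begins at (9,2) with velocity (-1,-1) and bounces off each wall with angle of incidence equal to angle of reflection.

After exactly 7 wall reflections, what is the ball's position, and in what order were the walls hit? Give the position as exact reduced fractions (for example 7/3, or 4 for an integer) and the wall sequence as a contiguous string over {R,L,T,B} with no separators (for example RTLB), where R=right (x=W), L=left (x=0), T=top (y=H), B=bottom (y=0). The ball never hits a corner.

1. t=2 → B at (7,0); v=(-1,1)
2. t=5 → T at (2,5); v=(-1,-1)
3. t=2 → L at (0,3); v=(1,-1)
4. t=3 → B at (3,0); v=(1,1)
5. t=5 → T at (8,5); v=(1,-1)
6. t=3 → R at (11,2); v=(-1,-1)
7. t=2 → B at (9,0); v=(-1,1)

Final position: (9,0)
Wall sequence: BTLBTRB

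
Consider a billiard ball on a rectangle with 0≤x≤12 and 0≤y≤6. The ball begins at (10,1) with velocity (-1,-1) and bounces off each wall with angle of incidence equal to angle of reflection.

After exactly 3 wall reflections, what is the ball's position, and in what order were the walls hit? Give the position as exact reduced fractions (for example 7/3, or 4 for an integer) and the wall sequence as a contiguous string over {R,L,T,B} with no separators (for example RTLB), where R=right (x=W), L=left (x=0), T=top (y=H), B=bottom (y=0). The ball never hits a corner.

Final position: (0,3)
Wall sequence: BTL

1. t=1 → B at (9,0); v=(-1,1)
2. t=6 → T at (3,6); v=(-1,-1)
3. t=3 → L at (0,3); v=(1,-1)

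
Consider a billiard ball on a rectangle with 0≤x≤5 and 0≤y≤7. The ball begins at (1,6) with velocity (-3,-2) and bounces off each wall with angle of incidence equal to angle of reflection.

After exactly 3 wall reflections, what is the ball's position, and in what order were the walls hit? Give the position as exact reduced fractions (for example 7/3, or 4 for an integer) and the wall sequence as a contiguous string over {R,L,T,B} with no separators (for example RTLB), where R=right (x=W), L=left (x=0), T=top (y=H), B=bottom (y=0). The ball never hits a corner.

1. t=1/3 → L at (0,16/3); v=(3,-2)
2. t=5/3 → R at (5,2); v=(-3,-2)
3. t=1 → B at (2,0); v=(-3,2)

Final position: (2,0)
Wall sequence: LRB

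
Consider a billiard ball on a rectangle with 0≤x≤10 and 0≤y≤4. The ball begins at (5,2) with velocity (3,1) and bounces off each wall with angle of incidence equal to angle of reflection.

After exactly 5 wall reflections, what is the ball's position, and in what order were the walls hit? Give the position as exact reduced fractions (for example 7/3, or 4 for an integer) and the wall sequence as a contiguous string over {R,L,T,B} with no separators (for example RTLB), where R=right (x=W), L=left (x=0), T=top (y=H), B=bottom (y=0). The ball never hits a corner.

1. t=5/3 → R at (10,11/3); v=(-3,1)
2. t=1/3 → T at (9,4); v=(-3,-1)
3. t=3 → L at (0,1); v=(3,-1)
4. t=1 → B at (3,0); v=(3,1)
5. t=7/3 → R at (10,7/3); v=(-3,1)

Final position: (10,7/3)
Wall sequence: RTLBR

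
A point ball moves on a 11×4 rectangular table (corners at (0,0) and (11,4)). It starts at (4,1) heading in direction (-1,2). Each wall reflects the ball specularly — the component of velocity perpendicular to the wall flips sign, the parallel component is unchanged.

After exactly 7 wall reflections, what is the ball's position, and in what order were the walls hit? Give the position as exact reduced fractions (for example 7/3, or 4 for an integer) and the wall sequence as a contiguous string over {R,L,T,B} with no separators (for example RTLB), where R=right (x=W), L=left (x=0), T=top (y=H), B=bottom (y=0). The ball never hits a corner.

Final position: (15/2,0)
Wall sequence: TBLTBTB

1. t=3/2 → T at (5/2,4); v=(-1,-2)
2. t=2 → B at (1/2,0); v=(-1,2)
3. t=1/2 → L at (0,1); v=(1,2)
4. t=3/2 → T at (3/2,4); v=(1,-2)
5. t=2 → B at (7/2,0); v=(1,2)
6. t=2 → T at (11/2,4); v=(1,-2)
7. t=2 → B at (15/2,0); v=(1,2)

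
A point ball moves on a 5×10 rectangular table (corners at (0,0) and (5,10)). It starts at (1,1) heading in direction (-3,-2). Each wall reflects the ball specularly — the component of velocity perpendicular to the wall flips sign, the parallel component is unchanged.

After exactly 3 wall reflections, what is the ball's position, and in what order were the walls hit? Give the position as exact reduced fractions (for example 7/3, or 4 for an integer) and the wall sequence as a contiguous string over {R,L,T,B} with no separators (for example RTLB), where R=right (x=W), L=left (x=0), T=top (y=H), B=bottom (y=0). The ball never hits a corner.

1. t=1/3 → L at (0,1/3); v=(3,-2)
2. t=1/6 → B at (1/2,0); v=(3,2)
3. t=3/2 → R at (5,3); v=(-3,2)

Final position: (5,3)
Wall sequence: LBR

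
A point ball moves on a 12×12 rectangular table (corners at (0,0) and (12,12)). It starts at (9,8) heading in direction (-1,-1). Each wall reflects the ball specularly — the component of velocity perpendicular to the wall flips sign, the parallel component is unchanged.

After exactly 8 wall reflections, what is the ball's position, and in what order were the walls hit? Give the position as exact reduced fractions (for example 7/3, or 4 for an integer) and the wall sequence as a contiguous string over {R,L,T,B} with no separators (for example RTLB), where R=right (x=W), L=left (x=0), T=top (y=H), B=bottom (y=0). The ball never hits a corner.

Final position: (12,11)
Wall sequence: BLTRBLTR

1. t=8 → B at (1,0); v=(-1,1)
2. t=1 → L at (0,1); v=(1,1)
3. t=11 → T at (11,12); v=(1,-1)
4. t=1 → R at (12,11); v=(-1,-1)
5. t=11 → B at (1,0); v=(-1,1)
6. t=1 → L at (0,1); v=(1,1)
7. t=11 → T at (11,12); v=(1,-1)
8. t=1 → R at (12,11); v=(-1,-1)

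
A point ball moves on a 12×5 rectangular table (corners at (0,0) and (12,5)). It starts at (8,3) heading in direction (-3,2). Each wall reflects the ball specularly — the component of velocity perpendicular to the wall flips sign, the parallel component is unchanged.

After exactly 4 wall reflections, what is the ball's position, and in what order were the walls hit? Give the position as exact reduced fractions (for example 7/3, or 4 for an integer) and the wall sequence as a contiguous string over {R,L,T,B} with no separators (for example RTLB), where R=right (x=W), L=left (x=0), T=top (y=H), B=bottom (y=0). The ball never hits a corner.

1. t=1 → T at (5,5); v=(-3,-2)
2. t=5/3 → L at (0,5/3); v=(3,-2)
3. t=5/6 → B at (5/2,0); v=(3,2)
4. t=5/2 → T at (10,5); v=(3,-2)

Final position: (10,5)
Wall sequence: TLBT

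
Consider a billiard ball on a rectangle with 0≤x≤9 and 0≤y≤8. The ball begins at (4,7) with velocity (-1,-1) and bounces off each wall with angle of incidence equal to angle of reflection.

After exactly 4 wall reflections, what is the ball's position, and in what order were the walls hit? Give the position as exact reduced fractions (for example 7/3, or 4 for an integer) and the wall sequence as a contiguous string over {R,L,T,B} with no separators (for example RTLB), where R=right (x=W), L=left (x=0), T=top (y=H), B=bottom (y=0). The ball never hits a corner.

Final position: (7,8)
Wall sequence: LBRT

1. t=4 → L at (0,3); v=(1,-1)
2. t=3 → B at (3,0); v=(1,1)
3. t=6 → R at (9,6); v=(-1,1)
4. t=2 → T at (7,8); v=(-1,-1)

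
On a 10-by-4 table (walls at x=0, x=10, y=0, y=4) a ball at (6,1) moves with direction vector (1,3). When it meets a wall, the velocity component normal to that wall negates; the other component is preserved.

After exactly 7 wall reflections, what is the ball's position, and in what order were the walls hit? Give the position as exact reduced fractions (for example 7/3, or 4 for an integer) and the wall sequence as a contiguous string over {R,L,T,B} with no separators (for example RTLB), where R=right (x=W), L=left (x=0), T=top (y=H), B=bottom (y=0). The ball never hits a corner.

Final position: (19/3,0)
Wall sequence: TBTRBTB

1. t=1 → T at (7,4); v=(1,-3)
2. t=4/3 → B at (25/3,0); v=(1,3)
3. t=4/3 → T at (29/3,4); v=(1,-3)
4. t=1/3 → R at (10,3); v=(-1,-3)
5. t=1 → B at (9,0); v=(-1,3)
6. t=4/3 → T at (23/3,4); v=(-1,-3)
7. t=4/3 → B at (19/3,0); v=(-1,3)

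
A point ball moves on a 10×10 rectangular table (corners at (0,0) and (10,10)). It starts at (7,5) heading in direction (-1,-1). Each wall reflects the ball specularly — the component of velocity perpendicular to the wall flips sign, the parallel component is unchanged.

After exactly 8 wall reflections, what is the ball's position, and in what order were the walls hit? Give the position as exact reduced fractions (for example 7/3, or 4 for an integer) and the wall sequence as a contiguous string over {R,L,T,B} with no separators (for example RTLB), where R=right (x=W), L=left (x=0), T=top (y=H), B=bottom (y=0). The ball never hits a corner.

Final position: (10,8)
Wall sequence: BLTRBLTR

1. t=5 → B at (2,0); v=(-1,1)
2. t=2 → L at (0,2); v=(1,1)
3. t=8 → T at (8,10); v=(1,-1)
4. t=2 → R at (10,8); v=(-1,-1)
5. t=8 → B at (2,0); v=(-1,1)
6. t=2 → L at (0,2); v=(1,1)
7. t=8 → T at (8,10); v=(1,-1)
8. t=2 → R at (10,8); v=(-1,-1)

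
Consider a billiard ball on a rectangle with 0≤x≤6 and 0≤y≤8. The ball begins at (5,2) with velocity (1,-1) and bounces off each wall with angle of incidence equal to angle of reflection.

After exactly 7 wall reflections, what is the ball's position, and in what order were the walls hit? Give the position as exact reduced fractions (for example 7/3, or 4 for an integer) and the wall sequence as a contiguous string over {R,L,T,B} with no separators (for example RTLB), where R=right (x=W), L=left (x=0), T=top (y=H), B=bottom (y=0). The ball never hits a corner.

Final position: (0,1)
Wall sequence: RBLTRBL

1. t=1 → R at (6,1); v=(-1,-1)
2. t=1 → B at (5,0); v=(-1,1)
3. t=5 → L at (0,5); v=(1,1)
4. t=3 → T at (3,8); v=(1,-1)
5. t=3 → R at (6,5); v=(-1,-1)
6. t=5 → B at (1,0); v=(-1,1)
7. t=1 → L at (0,1); v=(1,1)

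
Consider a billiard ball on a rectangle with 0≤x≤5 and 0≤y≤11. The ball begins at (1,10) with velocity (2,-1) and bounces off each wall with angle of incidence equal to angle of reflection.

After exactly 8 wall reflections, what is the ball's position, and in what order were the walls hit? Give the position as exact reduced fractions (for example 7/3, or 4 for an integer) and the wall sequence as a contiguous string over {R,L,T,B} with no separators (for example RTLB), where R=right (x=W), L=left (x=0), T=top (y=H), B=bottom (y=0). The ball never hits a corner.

Final position: (5,7)
Wall sequence: RLRLBRLR

1. t=2 → R at (5,8); v=(-2,-1)
2. t=5/2 → L at (0,11/2); v=(2,-1)
3. t=5/2 → R at (5,3); v=(-2,-1)
4. t=5/2 → L at (0,1/2); v=(2,-1)
5. t=1/2 → B at (1,0); v=(2,1)
6. t=2 → R at (5,2); v=(-2,1)
7. t=5/2 → L at (0,9/2); v=(2,1)
8. t=5/2 → R at (5,7); v=(-2,1)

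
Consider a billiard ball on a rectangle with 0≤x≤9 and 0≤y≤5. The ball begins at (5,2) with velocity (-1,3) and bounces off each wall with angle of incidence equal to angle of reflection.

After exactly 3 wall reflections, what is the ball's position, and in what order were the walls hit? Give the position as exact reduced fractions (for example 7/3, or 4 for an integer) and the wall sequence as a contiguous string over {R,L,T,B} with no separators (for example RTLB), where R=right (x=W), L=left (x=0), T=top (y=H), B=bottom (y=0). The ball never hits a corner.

1. t=1 → T at (4,5); v=(-1,-3)
2. t=5/3 → B at (7/3,0); v=(-1,3)
3. t=5/3 → T at (2/3,5); v=(-1,-3)

Final position: (2/3,5)
Wall sequence: TBT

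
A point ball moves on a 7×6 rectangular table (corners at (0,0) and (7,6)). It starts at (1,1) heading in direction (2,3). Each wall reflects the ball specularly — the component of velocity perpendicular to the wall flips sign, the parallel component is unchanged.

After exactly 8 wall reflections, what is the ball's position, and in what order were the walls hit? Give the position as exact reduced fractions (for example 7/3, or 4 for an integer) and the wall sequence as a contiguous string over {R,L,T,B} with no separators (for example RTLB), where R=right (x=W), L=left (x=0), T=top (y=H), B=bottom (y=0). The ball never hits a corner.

Final position: (7,5)
Wall sequence: TRBTLBTR

1. t=5/3 → T at (13/3,6); v=(2,-3)
2. t=4/3 → R at (7,2); v=(-2,-3)
3. t=2/3 → B at (17/3,0); v=(-2,3)
4. t=2 → T at (5/3,6); v=(-2,-3)
5. t=5/6 → L at (0,7/2); v=(2,-3)
6. t=7/6 → B at (7/3,0); v=(2,3)
7. t=2 → T at (19/3,6); v=(2,-3)
8. t=1/3 → R at (7,5); v=(-2,-3)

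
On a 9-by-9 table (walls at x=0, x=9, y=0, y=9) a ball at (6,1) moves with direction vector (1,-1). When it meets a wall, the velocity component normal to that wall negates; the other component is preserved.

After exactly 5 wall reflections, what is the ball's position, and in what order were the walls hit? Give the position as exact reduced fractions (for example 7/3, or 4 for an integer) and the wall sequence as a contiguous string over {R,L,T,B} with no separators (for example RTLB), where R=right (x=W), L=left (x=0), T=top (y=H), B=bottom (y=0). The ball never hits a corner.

Final position: (7,0)
Wall sequence: BRTLB

1. t=1 → B at (7,0); v=(1,1)
2. t=2 → R at (9,2); v=(-1,1)
3. t=7 → T at (2,9); v=(-1,-1)
4. t=2 → L at (0,7); v=(1,-1)
5. t=7 → B at (7,0); v=(1,1)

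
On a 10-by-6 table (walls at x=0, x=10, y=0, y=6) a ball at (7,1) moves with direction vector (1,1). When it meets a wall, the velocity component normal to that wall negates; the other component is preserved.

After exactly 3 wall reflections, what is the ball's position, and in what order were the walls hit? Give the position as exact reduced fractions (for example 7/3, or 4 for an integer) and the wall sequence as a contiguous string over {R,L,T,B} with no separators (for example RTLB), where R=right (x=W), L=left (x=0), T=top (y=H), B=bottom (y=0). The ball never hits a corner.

Final position: (2,0)
Wall sequence: RTB

1. t=3 → R at (10,4); v=(-1,1)
2. t=2 → T at (8,6); v=(-1,-1)
3. t=6 → B at (2,0); v=(-1,1)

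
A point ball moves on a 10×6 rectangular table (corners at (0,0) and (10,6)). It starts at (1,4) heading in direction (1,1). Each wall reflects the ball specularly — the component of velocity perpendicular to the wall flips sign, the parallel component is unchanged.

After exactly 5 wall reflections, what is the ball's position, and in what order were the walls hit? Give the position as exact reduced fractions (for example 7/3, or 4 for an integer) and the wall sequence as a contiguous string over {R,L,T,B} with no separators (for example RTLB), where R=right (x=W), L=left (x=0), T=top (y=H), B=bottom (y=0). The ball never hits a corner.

1. t=2 → T at (3,6); v=(1,-1)
2. t=6 → B at (9,0); v=(1,1)
3. t=1 → R at (10,1); v=(-1,1)
4. t=5 → T at (5,6); v=(-1,-1)
5. t=5 → L at (0,1); v=(1,-1)

Final position: (0,1)
Wall sequence: TBRTL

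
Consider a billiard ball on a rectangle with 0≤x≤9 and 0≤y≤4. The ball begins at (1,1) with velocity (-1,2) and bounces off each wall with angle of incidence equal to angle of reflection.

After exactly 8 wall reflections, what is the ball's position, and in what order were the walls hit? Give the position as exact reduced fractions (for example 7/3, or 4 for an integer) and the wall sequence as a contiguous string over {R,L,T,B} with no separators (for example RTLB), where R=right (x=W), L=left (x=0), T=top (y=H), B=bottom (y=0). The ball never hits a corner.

1. t=1 → L at (0,3); v=(1,2)
2. t=1/2 → T at (1/2,4); v=(1,-2)
3. t=2 → B at (5/2,0); v=(1,2)
4. t=2 → T at (9/2,4); v=(1,-2)
5. t=2 → B at (13/2,0); v=(1,2)
6. t=2 → T at (17/2,4); v=(1,-2)
7. t=1/2 → R at (9,3); v=(-1,-2)
8. t=3/2 → B at (15/2,0); v=(-1,2)

Final position: (15/2,0)
Wall sequence: LTBTBTRB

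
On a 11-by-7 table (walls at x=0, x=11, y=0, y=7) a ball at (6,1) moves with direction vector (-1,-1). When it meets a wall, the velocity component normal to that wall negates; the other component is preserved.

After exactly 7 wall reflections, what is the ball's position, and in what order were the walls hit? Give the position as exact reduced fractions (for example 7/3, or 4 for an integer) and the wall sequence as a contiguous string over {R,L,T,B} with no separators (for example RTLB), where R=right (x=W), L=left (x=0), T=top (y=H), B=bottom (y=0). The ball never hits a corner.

1. t=1 → B at (5,0); v=(-1,1)
2. t=5 → L at (0,5); v=(1,1)
3. t=2 → T at (2,7); v=(1,-1)
4. t=7 → B at (9,0); v=(1,1)
5. t=2 → R at (11,2); v=(-1,1)
6. t=5 → T at (6,7); v=(-1,-1)
7. t=6 → L at (0,1); v=(1,-1)

Final position: (0,1)
Wall sequence: BLTBRTL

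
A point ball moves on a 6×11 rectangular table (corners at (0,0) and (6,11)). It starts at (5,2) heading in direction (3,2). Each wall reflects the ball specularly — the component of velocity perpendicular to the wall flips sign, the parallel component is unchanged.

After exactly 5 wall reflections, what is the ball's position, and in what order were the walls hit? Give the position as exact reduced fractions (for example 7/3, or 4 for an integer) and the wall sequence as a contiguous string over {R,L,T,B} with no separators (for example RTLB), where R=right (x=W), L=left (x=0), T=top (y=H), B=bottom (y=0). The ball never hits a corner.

Final position: (0,22/3)
Wall sequence: RLRTL

1. t=1/3 → R at (6,8/3); v=(-3,2)
2. t=2 → L at (0,20/3); v=(3,2)
3. t=2 → R at (6,32/3); v=(-3,2)
4. t=1/6 → T at (11/2,11); v=(-3,-2)
5. t=11/6 → L at (0,22/3); v=(3,-2)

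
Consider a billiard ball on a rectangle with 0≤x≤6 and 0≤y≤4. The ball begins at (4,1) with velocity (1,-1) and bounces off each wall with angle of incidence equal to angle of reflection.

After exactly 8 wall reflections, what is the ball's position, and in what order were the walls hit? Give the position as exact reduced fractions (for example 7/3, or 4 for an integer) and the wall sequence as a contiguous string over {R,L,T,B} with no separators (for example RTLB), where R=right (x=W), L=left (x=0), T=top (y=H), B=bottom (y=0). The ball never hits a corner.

1. t=1 → B at (5,0); v=(1,1)
2. t=1 → R at (6,1); v=(-1,1)
3. t=3 → T at (3,4); v=(-1,-1)
4. t=3 → L at (0,1); v=(1,-1)
5. t=1 → B at (1,0); v=(1,1)
6. t=4 → T at (5,4); v=(1,-1)
7. t=1 → R at (6,3); v=(-1,-1)
8. t=3 → B at (3,0); v=(-1,1)

Final position: (3,0)
Wall sequence: BRTLBTRB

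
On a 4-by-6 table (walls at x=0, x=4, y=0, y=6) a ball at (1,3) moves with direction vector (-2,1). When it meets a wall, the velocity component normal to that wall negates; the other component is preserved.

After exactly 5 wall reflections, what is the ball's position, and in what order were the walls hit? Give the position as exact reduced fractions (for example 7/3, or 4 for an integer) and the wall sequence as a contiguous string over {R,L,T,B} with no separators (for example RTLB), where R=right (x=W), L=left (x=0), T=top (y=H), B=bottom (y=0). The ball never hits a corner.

1. t=1/2 → L at (0,7/2); v=(2,1)
2. t=2 → R at (4,11/2); v=(-2,1)
3. t=1/2 → T at (3,6); v=(-2,-1)
4. t=3/2 → L at (0,9/2); v=(2,-1)
5. t=2 → R at (4,5/2); v=(-2,-1)

Final position: (4,5/2)
Wall sequence: LRTLR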